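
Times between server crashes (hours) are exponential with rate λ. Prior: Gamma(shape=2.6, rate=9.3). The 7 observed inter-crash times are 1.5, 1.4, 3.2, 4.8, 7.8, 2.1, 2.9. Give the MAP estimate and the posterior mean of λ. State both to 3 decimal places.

MAP estimate = 0.261, posterior mean = 0.291

Σ times = 23.7. Posterior: Gamma(shape = 2.6+7 = 9.6, rate = 9.3+23.7 = 33.0).
Mode = (α−1)/β = 8.6/33.0 = 0.261.
Mean = α/β = 9.6/33.0 = 0.291.
The mean is pulled above the mode by the posterior's right skew.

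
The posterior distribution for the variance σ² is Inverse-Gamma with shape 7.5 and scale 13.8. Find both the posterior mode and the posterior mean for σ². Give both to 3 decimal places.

Mode = β/(α+1) = 13.8/8.5 = 1.624.
Mean = β/(α−1) = 13.8/6.5 = 2.123.

σ²_MAP = 1.624, E[σ²|data] = 2.123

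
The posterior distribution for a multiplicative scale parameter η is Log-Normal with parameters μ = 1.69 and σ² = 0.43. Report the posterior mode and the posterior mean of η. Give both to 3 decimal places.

Mode = exp(μ − σ²) = exp(1.26) = 3.525.
Mean = exp(μ + σ²/2) = exp(1.905) = 6.719.

posterior mode = 3.525, posterior mean = 6.719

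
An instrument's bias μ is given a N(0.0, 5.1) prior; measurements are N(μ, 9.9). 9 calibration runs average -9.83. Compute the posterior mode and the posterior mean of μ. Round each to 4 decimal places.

Posterior for μ is Normal. Precision-weighted mean: (1/5.1·0.0 + 9/9.9·-9.83) / (1/5.1 + 9/9.9) = -8.0860.
A Normal posterior is symmetric, so mode = mean.

MAP = -8.0860, posterior mean = -8.0860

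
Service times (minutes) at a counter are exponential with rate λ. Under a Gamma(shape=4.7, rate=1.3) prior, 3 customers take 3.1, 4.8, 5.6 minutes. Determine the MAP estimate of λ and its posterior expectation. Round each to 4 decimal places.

Σ times = 13.5. Posterior: Gamma(shape = 4.7+3 = 7.7, rate = 1.3+13.5 = 14.8).
Mode = (α−1)/β = 6.7/14.8 = 0.4527.
Mean = α/β = 7.7/14.8 = 0.5203.

MAP: 0.4527. Posterior mean: 0.5203.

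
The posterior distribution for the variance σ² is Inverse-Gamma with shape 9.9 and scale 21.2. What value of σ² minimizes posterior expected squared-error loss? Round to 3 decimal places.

2.382

Mode = β/(α+1) = 21.2/10.9 = 1.945.
Mean = β/(α−1) = 21.2/8.9 = 2.382.
Squared-error loss ⇒ the optimal estimator is the posterior mean.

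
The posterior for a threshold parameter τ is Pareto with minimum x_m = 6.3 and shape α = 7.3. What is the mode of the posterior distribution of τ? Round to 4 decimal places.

6.3000

The Pareto density is strictly decreasing on [x_m, ∞), so the mode is x_m = 6.3000.
Mean = α·x_m/(α−1) = 7.3·6.3/6.3 = 7.3000.
This is the posterior mode — the MAP estimate.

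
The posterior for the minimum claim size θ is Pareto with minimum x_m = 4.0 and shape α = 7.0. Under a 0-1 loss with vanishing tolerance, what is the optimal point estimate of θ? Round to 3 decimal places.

4.000

The Pareto density is strictly decreasing on [x_m, ∞), so the mode is x_m = 4.000.
Mean = α·x_m/(α−1) = 7.0·4.0/6.0 = 4.667.
This is the posterior mode — the MAP estimate.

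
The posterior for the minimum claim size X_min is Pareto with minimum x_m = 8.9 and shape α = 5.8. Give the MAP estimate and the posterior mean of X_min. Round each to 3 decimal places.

MAP = 8.900, posterior mean = 10.754

The Pareto density is strictly decreasing on [x_m, ∞), so the mode is x_m = 8.900.
Mean = α·x_m/(α−1) = 5.8·8.9/4.8 = 10.754.
The mean is pulled above the mode by the posterior's right skew.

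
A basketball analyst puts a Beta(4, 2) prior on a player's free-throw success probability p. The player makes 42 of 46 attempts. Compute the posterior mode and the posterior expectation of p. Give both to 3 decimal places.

Posterior: Beta(4+42, 2+4) = Beta(46, 6).
Mode = (46−1)/(46+6−2) = 45/50 = 0.900.
Mean = 46/(46+6) = 46/52 = 0.885.
The mean is pulled below the mode by the posterior's left skew.

MAP = 0.900; posterior mean = 0.885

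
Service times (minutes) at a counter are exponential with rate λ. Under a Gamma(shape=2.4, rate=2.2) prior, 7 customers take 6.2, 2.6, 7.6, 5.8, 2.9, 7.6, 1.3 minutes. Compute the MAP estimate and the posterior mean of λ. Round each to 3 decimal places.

MAP = 0.232, posterior mean = 0.260

Σ times = 34.0. Posterior: Gamma(shape = 2.4+7 = 9.4, rate = 2.2+34.0 = 36.2).
Mode = (α−1)/β = 8.4/36.2 = 0.232.
Mean = α/β = 9.4/36.2 = 0.260.
Right-skewed posterior ⇒ mode < mean.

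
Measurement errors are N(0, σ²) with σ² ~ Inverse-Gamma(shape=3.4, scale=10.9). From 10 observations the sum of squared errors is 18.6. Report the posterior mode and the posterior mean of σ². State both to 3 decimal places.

Posterior: Inverse-Gamma(shape = 3.4+10/2 = 8.4, scale = 10.9+18.6/2 = 20.2).
Mode = β/(α+1) = 20.2/9.4 = 2.149.
Mean = β/(α−1) = 20.2/7.4 = 2.730.
Right-skewed posterior ⇒ mode < mean.

MAP: 2.149. Posterior mean: 2.730.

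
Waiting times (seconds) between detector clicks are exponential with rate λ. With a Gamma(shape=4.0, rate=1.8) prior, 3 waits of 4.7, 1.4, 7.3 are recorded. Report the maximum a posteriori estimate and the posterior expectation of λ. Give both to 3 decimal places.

maximum a posteriori estimate = 0.395, posterior expectation = 0.461

Σ times = 13.4. Posterior: Gamma(shape = 4.0+3 = 7.0, rate = 1.8+13.4 = 15.2).
Mode = (α−1)/β = 6.0/15.2 = 0.395.
Mean = α/β = 7.0/15.2 = 0.461.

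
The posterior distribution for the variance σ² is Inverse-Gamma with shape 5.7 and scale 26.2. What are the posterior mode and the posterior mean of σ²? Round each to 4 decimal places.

Mode = β/(α+1) = 26.2/6.7 = 3.9104.
Mean = β/(α−1) = 26.2/4.7 = 5.5745.
The posterior is right-skewed, so the mean exceeds the mode.

MAP = 3.9104; posterior mean = 5.5745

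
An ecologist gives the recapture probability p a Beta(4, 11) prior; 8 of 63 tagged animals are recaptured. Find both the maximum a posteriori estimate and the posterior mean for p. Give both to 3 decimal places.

Posterior: Beta(4+8, 11+55) = Beta(12, 66).
Mode = (12−1)/(12+66−2) = 11/76 = 0.145.
Mean = 12/(12+66) = 12/78 = 0.154.
The posterior is right-skewed, so the mean exceeds the mode.

MAP: 0.145. Posterior mean: 0.154.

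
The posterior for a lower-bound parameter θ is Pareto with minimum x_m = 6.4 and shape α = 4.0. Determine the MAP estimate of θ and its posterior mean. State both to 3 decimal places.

MAP = 6.400, posterior mean = 8.533

The Pareto density is strictly decreasing on [x_m, ∞), so the mode is x_m = 6.400.
Mean = α·x_m/(α−1) = 4.0·6.4/3.0 = 8.533.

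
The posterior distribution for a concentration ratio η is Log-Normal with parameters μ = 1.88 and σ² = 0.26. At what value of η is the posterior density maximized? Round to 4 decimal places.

Mode = exp(μ − σ²) = exp(1.62) = 5.0531.
Mean = exp(μ + σ²/2) = exp(2.010) = 7.4633.
This is the posterior mode — the MAP estimate.

5.0531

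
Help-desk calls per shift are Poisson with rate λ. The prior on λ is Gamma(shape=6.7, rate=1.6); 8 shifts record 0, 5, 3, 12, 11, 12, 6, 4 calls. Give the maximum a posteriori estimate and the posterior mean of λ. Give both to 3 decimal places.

Σ counts = 53. Posterior: Gamma(shape = 6.7+53 = 59.7, rate = 1.6+8 = 9.6).
Mode = (α−1)/β = 58.7/9.6 = 6.115.
Mean = α/β = 59.7/9.6 = 6.219.

λ_MAP = 6.115, E[λ|data] = 6.219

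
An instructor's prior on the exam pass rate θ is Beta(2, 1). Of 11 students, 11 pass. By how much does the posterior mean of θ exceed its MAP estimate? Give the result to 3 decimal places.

Posterior: Beta(2+11, 1+0) = Beta(13, 1).
Since β = 1 ≤ 1 and α > 1, the Beta density is monotone increasing on [0,1]; the mode is at 1.
Mean = 13/(13+1) = 0.929.
Difference = 0.929 − 1.000 = -0.071.
The posterior is left-skewed, so the mode exceeds the mean.

-0.071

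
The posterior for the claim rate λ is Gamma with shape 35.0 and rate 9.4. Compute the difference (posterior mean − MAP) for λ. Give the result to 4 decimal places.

Mode = (α−1)/β = 34.0/9.4 = 3.6170.
Mean = α/β = 35.0/9.4 = 3.7234.
Difference = 3.7234 − 3.6170 = 0.1064.
The mean is pulled above the mode by the posterior's right skew.

0.1064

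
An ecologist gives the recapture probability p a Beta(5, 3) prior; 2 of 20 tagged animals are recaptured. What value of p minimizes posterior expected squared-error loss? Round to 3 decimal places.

0.250

Posterior: Beta(5+2, 3+18) = Beta(7, 21).
Mode = (7−1)/(7+21−2) = 6/26 = 0.231.
Mean = 7/(7+21) = 7/28 = 0.250.
Squared-error loss ⇒ the optimal estimator is the posterior mean.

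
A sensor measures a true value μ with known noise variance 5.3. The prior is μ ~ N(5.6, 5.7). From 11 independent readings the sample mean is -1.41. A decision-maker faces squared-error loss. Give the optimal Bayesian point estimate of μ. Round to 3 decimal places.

Posterior for μ is Normal. Precision-weighted mean: (1/5.7·5.6 + 11/5.3·-1.41) / (1/5.7 + 11/5.3) = -0.864.
A Normal posterior is symmetric, so mode = mean.
Squared-error loss ⇒ the optimal estimator is the posterior mean.

-0.864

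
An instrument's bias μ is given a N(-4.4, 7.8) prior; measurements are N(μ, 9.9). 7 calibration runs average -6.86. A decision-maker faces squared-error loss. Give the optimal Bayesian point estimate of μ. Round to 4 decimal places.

Posterior for μ is Normal. Precision-weighted mean: (1/7.8·-4.4 + 7/9.9·-6.86) / (1/7.8 + 7/9.9) = -6.4824.
A Normal posterior is symmetric, so mode = mean.
Squared-error loss ⇒ the optimal estimator is the posterior mean.

-6.4824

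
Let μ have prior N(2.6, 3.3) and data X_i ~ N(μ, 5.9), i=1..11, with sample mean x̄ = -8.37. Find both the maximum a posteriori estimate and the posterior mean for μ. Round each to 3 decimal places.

MAP = -6.836, posterior mean = -6.836

Posterior for μ is Normal. Precision-weighted mean: (1/3.3·2.6 + 11/5.9·-8.37) / (1/3.3 + 11/5.9) = -6.836.
A Normal posterior is symmetric, so mode = mean.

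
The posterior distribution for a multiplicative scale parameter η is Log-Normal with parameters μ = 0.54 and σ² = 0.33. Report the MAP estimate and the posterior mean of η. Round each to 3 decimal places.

Mode = exp(μ − σ²) = exp(0.21) = 1.234.
Mean = exp(μ + σ²/2) = exp(0.705) = 2.024.

MAP = 1.234; posterior mean = 2.024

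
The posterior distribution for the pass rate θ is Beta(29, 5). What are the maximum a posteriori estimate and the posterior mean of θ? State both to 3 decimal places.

Mode = (29−1)/(29+5−2) = 28/32 = 0.875.
Mean = 29/(29+5) = 29/34 = 0.853.

MAP: 0.875. Posterior mean: 0.853.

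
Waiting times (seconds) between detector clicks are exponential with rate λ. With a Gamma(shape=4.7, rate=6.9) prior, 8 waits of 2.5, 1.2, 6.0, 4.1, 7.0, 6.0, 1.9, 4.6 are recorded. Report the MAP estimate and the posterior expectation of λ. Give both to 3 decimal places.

MAP estimate = 0.291, posterior expectation = 0.316

Σ times = 33.3. Posterior: Gamma(shape = 4.7+8 = 12.7, rate = 6.9+33.3 = 40.2).
Mode = (α−1)/β = 11.7/40.2 = 0.291.
Mean = α/β = 12.7/40.2 = 0.316.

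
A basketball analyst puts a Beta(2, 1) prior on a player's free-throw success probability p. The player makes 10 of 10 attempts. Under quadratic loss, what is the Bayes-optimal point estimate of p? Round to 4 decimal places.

Posterior: Beta(2+10, 1+0) = Beta(12, 1).
Since β = 1 ≤ 1 and α > 1, the Beta density is monotone increasing on [0,1]; the mode is at 1.
Mean = 12/(12+1) = 0.9231.
Quadratic loss ⇒ the optimal estimator is the posterior mean.

0.9231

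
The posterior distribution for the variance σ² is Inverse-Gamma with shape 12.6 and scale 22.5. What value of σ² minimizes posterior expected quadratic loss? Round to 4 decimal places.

Mode = β/(α+1) = 22.5/13.6 = 1.6544.
Mean = β/(α−1) = 22.5/11.6 = 1.9397.
Quadratic loss ⇒ the optimal estimator is the posterior mean.

1.9397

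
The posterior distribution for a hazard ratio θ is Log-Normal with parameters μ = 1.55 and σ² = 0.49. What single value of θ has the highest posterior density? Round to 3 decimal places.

2.886

Mode = exp(μ − σ²) = exp(1.06) = 2.886.
Mean = exp(μ + σ²/2) = exp(1.795) = 6.019.
This is the posterior mode — the MAP estimate.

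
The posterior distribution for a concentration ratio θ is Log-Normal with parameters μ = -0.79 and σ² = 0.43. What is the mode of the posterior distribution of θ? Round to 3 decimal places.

Mode = exp(μ − σ²) = exp(-1.22) = 0.295.
Mean = exp(μ + σ²/2) = exp(-0.575) = 0.563.
This is the posterior mode — the MAP estimate.

0.295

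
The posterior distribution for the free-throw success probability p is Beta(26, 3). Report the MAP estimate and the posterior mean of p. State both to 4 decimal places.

Mode = (26−1)/(26+3−2) = 25/27 = 0.9259.
Mean = 26/(26+3) = 26/29 = 0.8966.
The mean is pulled below the mode by the posterior's left skew.

MAP estimate = 0.9259, posterior mean = 0.8966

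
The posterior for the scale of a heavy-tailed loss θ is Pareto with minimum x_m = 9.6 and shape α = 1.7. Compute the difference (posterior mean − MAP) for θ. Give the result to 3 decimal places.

The Pareto density is strictly decreasing on [x_m, ∞), so the mode is x_m = 9.600.
Mean = α·x_m/(α−1) = 1.7·9.6/0.7 = 23.314.
Difference = 23.314 − 9.600 = 13.714.

13.714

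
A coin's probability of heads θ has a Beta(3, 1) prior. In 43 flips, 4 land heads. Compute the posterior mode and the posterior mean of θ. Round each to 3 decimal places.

Posterior: Beta(3+4, 1+39) = Beta(7, 40).
Mode = (7−1)/(7+40−2) = 6/45 = 0.133.
Mean = 7/(7+40) = 7/47 = 0.149.

posterior mode = 0.133, posterior mean = 0.149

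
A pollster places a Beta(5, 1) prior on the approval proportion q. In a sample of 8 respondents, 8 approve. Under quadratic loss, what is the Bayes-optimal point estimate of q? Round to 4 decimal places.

Posterior: Beta(5+8, 1+0) = Beta(13, 1).
Since β = 1 ≤ 1 and α > 1, the Beta density is monotone increasing on [0,1]; the mode is at 1.
Mean = 13/(13+1) = 0.9286.
Quadratic loss ⇒ the optimal estimator is the posterior mean.

0.9286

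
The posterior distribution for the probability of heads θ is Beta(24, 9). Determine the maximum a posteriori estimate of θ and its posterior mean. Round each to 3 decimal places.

MAP: 0.742. Posterior mean: 0.727.

Mode = (24−1)/(24+9−2) = 23/31 = 0.742.
Mean = 24/(24+9) = 24/33 = 0.727.
Mode > mean: the posterior has a left tail.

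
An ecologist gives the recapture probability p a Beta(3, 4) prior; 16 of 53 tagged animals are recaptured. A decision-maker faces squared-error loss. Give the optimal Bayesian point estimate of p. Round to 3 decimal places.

Posterior: Beta(3+16, 4+37) = Beta(19, 41).
Mode = (19−1)/(19+41−2) = 18/58 = 0.310.
Mean = 19/(19+41) = 19/60 = 0.317.
Squared-error loss ⇒ the optimal estimator is the posterior mean.

0.317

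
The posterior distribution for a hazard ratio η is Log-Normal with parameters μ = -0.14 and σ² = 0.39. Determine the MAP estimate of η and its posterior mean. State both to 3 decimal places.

MAP: 0.589. Posterior mean: 1.057.

Mode = exp(μ − σ²) = exp(-0.53) = 0.589.
Mean = exp(μ + σ²/2) = exp(0.055) = 1.057.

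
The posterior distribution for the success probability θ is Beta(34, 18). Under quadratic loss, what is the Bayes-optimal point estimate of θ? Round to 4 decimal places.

0.6538

Mode = (34−1)/(34+18−2) = 33/50 = 0.6600.
Mean = 34/(34+18) = 34/52 = 0.6538.
Quadratic loss ⇒ the optimal estimator is the posterior mean.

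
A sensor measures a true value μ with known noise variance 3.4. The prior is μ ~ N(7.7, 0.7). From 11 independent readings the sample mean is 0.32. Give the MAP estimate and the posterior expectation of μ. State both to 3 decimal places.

Posterior for μ is Normal. Precision-weighted mean: (1/0.7·7.7 + 11/3.4·0.32) / (1/0.7 + 11/3.4) = 2.581.
A Normal posterior is symmetric, so mode = mean.

MAP: 2.581. Posterior mean: 2.581.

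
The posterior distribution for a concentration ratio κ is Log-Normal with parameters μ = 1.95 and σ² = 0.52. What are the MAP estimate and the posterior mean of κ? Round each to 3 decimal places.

κ_MAP = 4.179, E[κ|data] = 9.116

Mode = exp(μ − σ²) = exp(1.43) = 4.179.
Mean = exp(μ + σ²/2) = exp(2.210) = 9.116.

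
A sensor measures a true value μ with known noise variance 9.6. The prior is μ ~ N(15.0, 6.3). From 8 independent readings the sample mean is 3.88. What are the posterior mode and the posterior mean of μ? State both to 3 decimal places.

Posterior for μ is Normal. Precision-weighted mean: (1/6.3·15.0 + 8/9.6·3.88) / (1/6.3 + 8/9.6) = 5.659.
A Normal posterior is symmetric, so mode = mean.

posterior mode = 5.659, posterior mean = 5.659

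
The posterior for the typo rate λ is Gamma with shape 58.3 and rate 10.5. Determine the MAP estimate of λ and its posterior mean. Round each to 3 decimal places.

λ_MAP = 5.457, E[λ|data] = 5.552

Mode = (α−1)/β = 57.3/10.5 = 5.457.
Mean = α/β = 58.3/10.5 = 5.552.
The mean is pulled above the mode by the posterior's right skew.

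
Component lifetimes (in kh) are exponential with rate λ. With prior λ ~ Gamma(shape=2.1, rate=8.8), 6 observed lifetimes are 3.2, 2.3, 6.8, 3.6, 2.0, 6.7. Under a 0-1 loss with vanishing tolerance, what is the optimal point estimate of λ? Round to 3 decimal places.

Σ times = 24.6. Posterior: Gamma(shape = 2.1+6 = 8.1, rate = 8.8+24.6 = 33.4).
Mode = (α−1)/β = 7.1/33.4 = 0.213.
Mean = α/β = 8.1/33.4 = 0.243.
This is the posterior mode — the MAP estimate.

0.213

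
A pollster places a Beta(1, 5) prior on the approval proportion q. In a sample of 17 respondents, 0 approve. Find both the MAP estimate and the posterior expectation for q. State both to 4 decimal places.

Posterior: Beta(1+0, 5+17) = Beta(1, 22).
Since α = 1 ≤ 1 and β > 1, the Beta density is monotone decreasing on [0,1]; the mode is at 0.
Mean = 1/(1+22) = 0.0435.

MAP estimate = 0.0000, posterior expectation = 0.0435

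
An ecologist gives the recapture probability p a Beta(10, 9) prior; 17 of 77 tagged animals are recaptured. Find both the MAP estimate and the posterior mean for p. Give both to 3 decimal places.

MAP: 0.277. Posterior mean: 0.281.

Posterior: Beta(10+17, 9+60) = Beta(27, 69).
Mode = (27−1)/(27+69−2) = 26/94 = 0.277.
Mean = 27/(27+69) = 27/96 = 0.281.
Mean > mode: the posterior has a right tail.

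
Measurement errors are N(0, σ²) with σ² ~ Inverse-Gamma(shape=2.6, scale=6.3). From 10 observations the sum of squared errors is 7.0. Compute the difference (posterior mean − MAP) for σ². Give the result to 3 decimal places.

0.345

Posterior: Inverse-Gamma(shape = 2.6+10/2 = 7.6, scale = 6.3+7.0/2 = 9.8).
Mode = β/(α+1) = 9.8/8.6 = 1.140.
Mean = β/(α−1) = 9.8/6.6 = 1.485.
Difference = 1.485 − 1.140 = 0.345.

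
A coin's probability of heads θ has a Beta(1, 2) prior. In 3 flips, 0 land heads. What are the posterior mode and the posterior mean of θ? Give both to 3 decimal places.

MAP: 0.000. Posterior mean: 0.167.

Posterior: Beta(1+0, 2+3) = Beta(1, 5).
Since α = 1 ≤ 1 and β > 1, the Beta density is monotone decreasing on [0,1]; the mode is at 0.
Mean = 1/(1+5) = 0.167.
The mean is pulled above the mode by the posterior's right skew.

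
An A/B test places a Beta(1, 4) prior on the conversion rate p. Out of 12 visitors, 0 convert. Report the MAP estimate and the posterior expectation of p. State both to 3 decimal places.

Posterior: Beta(1+0, 4+12) = Beta(1, 16).
Since α = 1 ≤ 1 and β > 1, the Beta density is monotone decreasing on [0,1]; the mode is at 0.
Mean = 1/(1+16) = 0.059.
Mean > mode: the posterior has a right tail.

MAP = 0.000; posterior mean = 0.059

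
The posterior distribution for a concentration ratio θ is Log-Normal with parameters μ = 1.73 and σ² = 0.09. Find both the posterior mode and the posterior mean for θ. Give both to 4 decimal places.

θ_MAP = 5.1552, E[θ|data] = 5.9003

Mode = exp(μ − σ²) = exp(1.64) = 5.1552.
Mean = exp(μ + σ²/2) = exp(1.775) = 5.9003.
The mean is pulled above the mode by the posterior's right skew.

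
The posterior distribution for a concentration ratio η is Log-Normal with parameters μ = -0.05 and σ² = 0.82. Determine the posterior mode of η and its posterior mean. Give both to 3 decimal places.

MAP = 0.419, posterior mean = 1.433

Mode = exp(μ − σ²) = exp(-0.87) = 0.419.
Mean = exp(μ + σ²/2) = exp(0.360) = 1.433.
The mean is pulled above the mode by the posterior's right skew.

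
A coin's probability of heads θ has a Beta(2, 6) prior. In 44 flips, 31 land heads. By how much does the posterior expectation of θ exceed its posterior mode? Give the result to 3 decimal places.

Posterior: Beta(2+31, 6+13) = Beta(33, 19).
Mode = (33−1)/(33+19−2) = 32/50 = 0.640.
Mean = 33/(33+19) = 33/52 = 0.635.
Difference = 0.635 − 0.640 = -0.005.

-0.005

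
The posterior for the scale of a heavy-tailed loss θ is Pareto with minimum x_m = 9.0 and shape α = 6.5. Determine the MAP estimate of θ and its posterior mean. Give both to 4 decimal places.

The Pareto density is strictly decreasing on [x_m, ∞), so the mode is x_m = 9.0000.
Mean = α·x_m/(α−1) = 6.5·9.0/5.5 = 10.6364.
The mean is pulled above the mode by the posterior's right skew.

MAP estimate = 9.0000, posterior mean = 10.6364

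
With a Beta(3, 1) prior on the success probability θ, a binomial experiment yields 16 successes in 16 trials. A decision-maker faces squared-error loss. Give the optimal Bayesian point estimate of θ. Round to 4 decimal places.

Posterior: Beta(3+16, 1+0) = Beta(19, 1).
Since β = 1 ≤ 1 and α > 1, the Beta density is monotone increasing on [0,1]; the mode is at 1.
Mean = 19/(19+1) = 0.9500.
Squared-error loss ⇒ the optimal estimator is the posterior mean.

0.9500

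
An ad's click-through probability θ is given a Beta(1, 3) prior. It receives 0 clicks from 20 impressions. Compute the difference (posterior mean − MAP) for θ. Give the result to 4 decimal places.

Posterior: Beta(1+0, 3+20) = Beta(1, 23).
Since α = 1 ≤ 1 and β > 1, the Beta density is monotone decreasing on [0,1]; the mode is at 0.
Mean = 1/(1+23) = 0.0417.
Difference = 0.0417 − 0.0000 = 0.0417.
The posterior is right-skewed, so the mean exceeds the mode.

0.0417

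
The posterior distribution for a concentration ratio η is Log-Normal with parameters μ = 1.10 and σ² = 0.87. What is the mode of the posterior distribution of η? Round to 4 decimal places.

1.2586

Mode = exp(μ − σ²) = exp(0.23) = 1.2586.
Mean = exp(μ + σ²/2) = exp(1.535) = 4.6413.
This is the posterior mode — the MAP estimate.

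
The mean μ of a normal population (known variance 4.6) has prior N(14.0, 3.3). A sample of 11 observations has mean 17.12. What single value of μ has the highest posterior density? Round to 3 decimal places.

Posterior for μ is Normal. Precision-weighted mean: (1/3.3·14.0 + 11/4.6·17.12) / (1/3.3 + 11/4.6) = 16.769.
A Normal posterior is symmetric, so mode = mean.
This is the posterior mode — the MAP estimate.

16.769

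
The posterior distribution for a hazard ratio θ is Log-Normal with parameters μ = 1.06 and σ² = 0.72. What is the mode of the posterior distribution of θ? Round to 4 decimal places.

1.4049

Mode = exp(μ − σ²) = exp(0.34) = 1.4049.
Mean = exp(μ + σ²/2) = exp(1.420) = 4.1371.
This is the posterior mode — the MAP estimate.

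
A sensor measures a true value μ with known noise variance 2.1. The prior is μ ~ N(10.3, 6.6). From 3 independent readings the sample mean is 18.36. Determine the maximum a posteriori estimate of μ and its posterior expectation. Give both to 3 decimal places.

Posterior for μ is Normal. Precision-weighted mean: (1/6.6·10.3 + 3/2.1·18.36) / (1/6.6 + 3/2.1) = 17.587.
A Normal posterior is symmetric, so mode = mean.

MAP = 17.587, posterior mean = 17.587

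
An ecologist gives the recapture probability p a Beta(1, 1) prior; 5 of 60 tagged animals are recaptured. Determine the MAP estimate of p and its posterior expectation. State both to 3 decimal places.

Posterior: Beta(1+5, 1+55) = Beta(6, 56).
Mode = (6−1)/(6+56−2) = 5/60 = 0.083.
With a flat prior the MAP equals the MLE, 5/60.
Mean = 6/(6+56) = 6/62 = 0.097.

MAP = 0.083; posterior mean = 0.097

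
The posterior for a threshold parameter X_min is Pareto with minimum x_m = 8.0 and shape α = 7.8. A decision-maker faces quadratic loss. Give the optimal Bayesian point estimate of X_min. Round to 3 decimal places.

9.176

The Pareto density is strictly decreasing on [x_m, ∞), so the mode is x_m = 8.000.
Mean = α·x_m/(α−1) = 7.8·8.0/6.8 = 9.176.
Quadratic loss ⇒ the optimal estimator is the posterior mean.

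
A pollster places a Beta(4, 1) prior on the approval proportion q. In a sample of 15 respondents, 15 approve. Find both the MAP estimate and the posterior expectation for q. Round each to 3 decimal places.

MAP estimate = 1.000, posterior expectation = 0.950

Posterior: Beta(4+15, 1+0) = Beta(19, 1).
Since β = 1 ≤ 1 and α > 1, the Beta density is monotone increasing on [0,1]; the mode is at 1.
Mean = 19/(19+1) = 0.950.
The mean is pulled below the mode by the posterior's left skew.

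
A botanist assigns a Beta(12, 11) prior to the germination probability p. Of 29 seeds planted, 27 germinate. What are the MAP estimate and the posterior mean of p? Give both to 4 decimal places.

Posterior: Beta(12+27, 11+2) = Beta(39, 13).
Mode = (39−1)/(39+13−2) = 38/50 = 0.7600.
Mean = 39/(39+13) = 39/52 = 0.7500.

MAP = 0.7600; posterior mean = 0.7500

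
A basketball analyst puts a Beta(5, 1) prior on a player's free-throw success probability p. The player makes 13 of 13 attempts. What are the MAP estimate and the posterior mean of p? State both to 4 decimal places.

Posterior: Beta(5+13, 1+0) = Beta(18, 1).
Since β = 1 ≤ 1 and α > 1, the Beta density is monotone increasing on [0,1]; the mode is at 1.
Mean = 18/(18+1) = 0.9474.
Mode > mean: the posterior has a left tail.

MAP: 1.0000. Posterior mean: 0.9474.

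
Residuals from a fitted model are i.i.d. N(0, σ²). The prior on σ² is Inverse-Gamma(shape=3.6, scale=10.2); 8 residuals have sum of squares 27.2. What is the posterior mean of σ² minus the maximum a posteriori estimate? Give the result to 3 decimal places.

0.839

Posterior: Inverse-Gamma(shape = 3.6+8/2 = 7.6, scale = 10.2+27.2/2 = 23.8).
Mode = β/(α+1) = 23.8/8.6 = 2.767.
Mean = β/(α−1) = 23.8/6.6 = 3.606.
Difference = 3.606 − 2.767 = 0.839.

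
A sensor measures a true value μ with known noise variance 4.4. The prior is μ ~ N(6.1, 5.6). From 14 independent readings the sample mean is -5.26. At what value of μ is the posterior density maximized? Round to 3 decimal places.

-4.656

Posterior for μ is Normal. Precision-weighted mean: (1/5.6·6.1 + 14/4.4·-5.26) / (1/5.6 + 14/4.4) = -4.656.
A Normal posterior is symmetric, so mode = mean.
This is the posterior mode — the MAP estimate.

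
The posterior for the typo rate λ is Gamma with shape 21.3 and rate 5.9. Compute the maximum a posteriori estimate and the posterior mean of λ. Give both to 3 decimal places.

MAP = 3.441; posterior mean = 3.610

Mode = (α−1)/β = 20.3/5.9 = 3.441.
Mean = α/β = 21.3/5.9 = 3.610.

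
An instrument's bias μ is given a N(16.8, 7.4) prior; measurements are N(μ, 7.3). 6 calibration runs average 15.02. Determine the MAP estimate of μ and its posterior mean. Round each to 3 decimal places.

Posterior for μ is Normal. Precision-weighted mean: (1/7.4·16.8 + 6/7.3·15.02) / (1/7.4 + 6/7.3) = 15.271.
A Normal posterior is symmetric, so mode = mean.

MAP = 15.271; posterior mean = 15.271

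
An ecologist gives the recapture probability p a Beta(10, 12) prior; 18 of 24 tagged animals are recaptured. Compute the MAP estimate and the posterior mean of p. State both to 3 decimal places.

Posterior: Beta(10+18, 12+6) = Beta(28, 18).
Mode = (28−1)/(28+18−2) = 27/44 = 0.614.
Mean = 28/(28+18) = 28/46 = 0.609.

MAP estimate = 0.614, posterior mean = 0.609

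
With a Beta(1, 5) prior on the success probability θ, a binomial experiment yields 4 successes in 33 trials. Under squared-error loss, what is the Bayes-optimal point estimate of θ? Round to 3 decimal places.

0.128

Posterior: Beta(1+4, 5+29) = Beta(5, 34).
Mode = (5−1)/(5+34−2) = 4/37 = 0.108.
Mean = 5/(5+34) = 5/39 = 0.128.
Squared-error loss ⇒ the optimal estimator is the posterior mean.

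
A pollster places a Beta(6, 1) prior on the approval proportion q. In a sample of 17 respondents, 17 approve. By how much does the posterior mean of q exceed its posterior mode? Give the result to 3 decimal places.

-0.042

Posterior: Beta(6+17, 1+0) = Beta(23, 1).
Since β = 1 ≤ 1 and α > 1, the Beta density is monotone increasing on [0,1]; the mode is at 1.
Mean = 23/(23+1) = 0.958.
Difference = 0.958 − 1.000 = -0.042.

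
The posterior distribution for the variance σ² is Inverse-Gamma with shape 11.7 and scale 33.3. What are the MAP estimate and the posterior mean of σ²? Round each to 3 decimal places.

Mode = β/(α+1) = 33.3/12.7 = 2.622.
Mean = β/(α−1) = 33.3/10.7 = 3.112.
Right-skewed posterior ⇒ mode < mean.

MAP = 2.622; posterior mean = 3.112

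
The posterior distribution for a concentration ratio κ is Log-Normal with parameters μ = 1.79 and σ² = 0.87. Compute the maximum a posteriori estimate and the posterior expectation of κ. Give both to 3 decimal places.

Mode = exp(μ − σ²) = exp(0.92) = 2.509.
Mean = exp(μ + σ²/2) = exp(2.225) = 9.253.

κ_MAP = 2.509, E[κ|data] = 9.253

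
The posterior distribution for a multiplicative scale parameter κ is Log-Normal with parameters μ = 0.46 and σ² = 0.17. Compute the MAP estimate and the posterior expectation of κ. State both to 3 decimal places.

MAP: 1.336. Posterior mean: 1.725.

Mode = exp(μ − σ²) = exp(0.29) = 1.336.
Mean = exp(μ + σ²/2) = exp(0.545) = 1.725.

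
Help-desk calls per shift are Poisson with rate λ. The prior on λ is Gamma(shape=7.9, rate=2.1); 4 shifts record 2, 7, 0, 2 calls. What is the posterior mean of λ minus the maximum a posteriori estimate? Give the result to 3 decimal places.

0.164

Σ counts = 11. Posterior: Gamma(shape = 7.9+11 = 18.9, rate = 2.1+4 = 6.1).
Mode = (α−1)/β = 17.9/6.1 = 2.934.
Mean = α/β = 18.9/6.1 = 3.098.
Difference = 3.098 − 2.934 = 0.164.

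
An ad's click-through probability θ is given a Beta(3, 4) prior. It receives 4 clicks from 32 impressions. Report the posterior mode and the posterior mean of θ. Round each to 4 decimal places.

Posterior: Beta(3+4, 4+28) = Beta(7, 32).
Mode = (7−1)/(7+32−2) = 6/37 = 0.1622.
Mean = 7/(7+32) = 7/39 = 0.1795.

MAP = 0.1622, posterior mean = 0.1795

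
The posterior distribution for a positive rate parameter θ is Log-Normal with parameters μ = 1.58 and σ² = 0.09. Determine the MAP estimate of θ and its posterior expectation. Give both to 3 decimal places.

MAP = 4.437; posterior mean = 5.078

Mode = exp(μ − σ²) = exp(1.49) = 4.437.
Mean = exp(μ + σ²/2) = exp(1.625) = 5.078.
Right-skewed posterior ⇒ mode < mean.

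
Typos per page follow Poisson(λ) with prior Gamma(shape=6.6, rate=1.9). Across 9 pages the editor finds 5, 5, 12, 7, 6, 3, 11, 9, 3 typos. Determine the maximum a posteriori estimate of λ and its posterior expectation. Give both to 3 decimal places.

maximum a posteriori estimate = 6.110, posterior expectation = 6.202

Σ counts = 61. Posterior: Gamma(shape = 6.6+61 = 67.6, rate = 1.9+9 = 10.9).
Mode = (α−1)/β = 66.6/10.9 = 6.110.
Mean = α/β = 67.6/10.9 = 6.202.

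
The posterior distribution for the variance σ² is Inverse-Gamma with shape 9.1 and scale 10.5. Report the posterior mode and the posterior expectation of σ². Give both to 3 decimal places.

Mode = β/(α+1) = 10.5/10.1 = 1.040.
Mean = β/(α−1) = 10.5/8.1 = 1.296.

σ²_MAP = 1.040, E[σ²|data] = 1.296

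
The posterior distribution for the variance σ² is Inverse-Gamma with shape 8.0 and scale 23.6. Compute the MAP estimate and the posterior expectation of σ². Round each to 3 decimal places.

Mode = β/(α+1) = 23.6/9.0 = 2.622.
Mean = β/(α−1) = 23.6/7.0 = 3.371.
The posterior is right-skewed, so the mean exceeds the mode.

MAP estimate = 2.622, posterior expectation = 3.371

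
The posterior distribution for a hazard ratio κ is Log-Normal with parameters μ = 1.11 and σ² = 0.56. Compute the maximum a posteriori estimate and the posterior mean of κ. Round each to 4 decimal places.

Mode = exp(μ − σ²) = exp(0.55) = 1.7333.
Mean = exp(μ + σ²/2) = exp(1.390) = 4.0149.

MAP: 1.7333. Posterior mean: 4.0149.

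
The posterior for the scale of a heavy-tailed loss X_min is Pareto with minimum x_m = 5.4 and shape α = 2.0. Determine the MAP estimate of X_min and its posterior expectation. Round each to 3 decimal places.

MAP: 5.400. Posterior mean: 10.800.

The Pareto density is strictly decreasing on [x_m, ∞), so the mode is x_m = 5.400.
Mean = α·x_m/(α−1) = 2.0·5.4/1.0 = 10.800.
The posterior is right-skewed, so the mean exceeds the mode.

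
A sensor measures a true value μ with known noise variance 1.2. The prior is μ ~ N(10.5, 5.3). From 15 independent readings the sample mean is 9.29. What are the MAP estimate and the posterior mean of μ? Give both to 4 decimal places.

Posterior for μ is Normal. Precision-weighted mean: (1/5.3·10.5 + 15/1.2·9.29) / (1/5.3 + 15/1.2) = 9.3080.
A Normal posterior is symmetric, so mode = mean.

MAP = 9.3080; posterior mean = 9.3080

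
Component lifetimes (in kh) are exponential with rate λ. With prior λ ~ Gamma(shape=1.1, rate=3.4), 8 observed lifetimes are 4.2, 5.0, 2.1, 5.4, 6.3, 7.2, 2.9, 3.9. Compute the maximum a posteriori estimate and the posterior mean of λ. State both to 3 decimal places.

MAP = 0.200; posterior mean = 0.225

Σ times = 37.0. Posterior: Gamma(shape = 1.1+8 = 9.1, rate = 3.4+37.0 = 40.4).
Mode = (α−1)/β = 8.1/40.4 = 0.200.
Mean = α/β = 9.1/40.4 = 0.225.
The posterior is right-skewed, so the mean exceeds the mode.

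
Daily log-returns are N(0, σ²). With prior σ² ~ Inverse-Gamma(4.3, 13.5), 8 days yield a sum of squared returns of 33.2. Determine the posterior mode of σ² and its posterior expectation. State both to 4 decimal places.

Posterior: Inverse-Gamma(shape = 4.3+8/2 = 8.3, scale = 13.5+33.2/2 = 30.1).
Mode = β/(α+1) = 30.1/9.3 = 3.2366.
Mean = β/(α−1) = 30.1/7.3 = 4.1233.

posterior mode = 3.2366, posterior expectation = 4.1233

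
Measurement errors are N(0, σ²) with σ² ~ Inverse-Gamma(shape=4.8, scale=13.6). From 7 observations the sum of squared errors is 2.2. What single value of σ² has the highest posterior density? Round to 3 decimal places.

1.581

Posterior: Inverse-Gamma(shape = 4.8+7/2 = 8.3, scale = 13.6+2.2/2 = 14.7).
Mode = β/(α+1) = 14.7/9.3 = 1.581.
Mean = β/(α−1) = 14.7/7.3 = 2.014.
This is the posterior mode — the MAP estimate.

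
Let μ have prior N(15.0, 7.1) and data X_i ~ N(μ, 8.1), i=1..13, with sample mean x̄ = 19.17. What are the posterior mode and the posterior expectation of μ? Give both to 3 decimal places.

MAP: 18.834. Posterior mean: 18.834.

Posterior for μ is Normal. Precision-weighted mean: (1/7.1·15.0 + 13/8.1·19.17) / (1/7.1 + 13/8.1) = 18.834.
A Normal posterior is symmetric, so mode = mean.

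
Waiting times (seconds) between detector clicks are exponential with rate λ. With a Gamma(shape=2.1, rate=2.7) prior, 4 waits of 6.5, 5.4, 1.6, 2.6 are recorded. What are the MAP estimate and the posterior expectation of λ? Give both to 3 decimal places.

Σ times = 16.1. Posterior: Gamma(shape = 2.1+4 = 6.1, rate = 2.7+16.1 = 18.8).
Mode = (α−1)/β = 5.1/18.8 = 0.271.
Mean = α/β = 6.1/18.8 = 0.324.
The mean is pulled above the mode by the posterior's right skew.

MAP estimate = 0.271, posterior expectation = 0.324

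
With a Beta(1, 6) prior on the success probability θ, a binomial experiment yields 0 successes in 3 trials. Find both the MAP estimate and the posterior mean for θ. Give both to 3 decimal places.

Posterior: Beta(1+0, 6+3) = Beta(1, 9).
Since α = 1 ≤ 1 and β > 1, the Beta density is monotone decreasing on [0,1]; the mode is at 0.
Mean = 1/(1+9) = 0.100.
The posterior is right-skewed, so the mean exceeds the mode.

MAP = 0.000; posterior mean = 0.100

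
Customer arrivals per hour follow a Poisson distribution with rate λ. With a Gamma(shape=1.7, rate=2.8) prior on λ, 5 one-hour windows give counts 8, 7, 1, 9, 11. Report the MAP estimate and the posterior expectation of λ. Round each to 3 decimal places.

MAP: 4.705. Posterior mean: 4.833.

Σ counts = 36. Posterior: Gamma(shape = 1.7+36 = 37.7, rate = 2.8+5 = 7.8).
Mode = (α−1)/β = 36.7/7.8 = 4.705.
Mean = α/β = 37.7/7.8 = 4.833.
The posterior is right-skewed, so the mean exceeds the mode.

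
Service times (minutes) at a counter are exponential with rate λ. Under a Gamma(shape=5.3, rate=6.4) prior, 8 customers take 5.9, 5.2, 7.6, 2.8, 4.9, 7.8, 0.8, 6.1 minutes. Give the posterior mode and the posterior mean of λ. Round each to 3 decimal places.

Σ times = 41.1. Posterior: Gamma(shape = 5.3+8 = 13.3, rate = 6.4+41.1 = 47.5).
Mode = (α−1)/β = 12.3/47.5 = 0.259.
Mean = α/β = 13.3/47.5 = 0.280.
Right-skewed posterior ⇒ mode < mean.

λ_MAP = 0.259, E[λ|data] = 0.280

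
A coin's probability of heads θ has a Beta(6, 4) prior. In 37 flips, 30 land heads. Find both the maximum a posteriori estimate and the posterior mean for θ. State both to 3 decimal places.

Posterior: Beta(6+30, 4+7) = Beta(36, 11).
Mode = (36−1)/(36+11−2) = 35/45 = 0.778.
Mean = 36/(36+11) = 36/47 = 0.766.
The posterior is left-skewed, so the mode exceeds the mean.

θ_MAP = 0.778, E[θ|data] = 0.766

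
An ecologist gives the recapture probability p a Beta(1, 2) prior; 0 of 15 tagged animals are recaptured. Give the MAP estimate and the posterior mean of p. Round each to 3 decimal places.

MAP: 0.000. Posterior mean: 0.056.

Posterior: Beta(1+0, 2+15) = Beta(1, 17).
Since α = 1 ≤ 1 and β > 1, the Beta density is monotone decreasing on [0,1]; the mode is at 0.
Mean = 1/(1+17) = 0.056.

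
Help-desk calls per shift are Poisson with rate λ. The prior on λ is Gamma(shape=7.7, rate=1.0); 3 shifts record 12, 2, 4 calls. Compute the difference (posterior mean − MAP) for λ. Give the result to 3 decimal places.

Σ counts = 18. Posterior: Gamma(shape = 7.7+18 = 25.7, rate = 1.0+3 = 4.0).
Mode = (α−1)/β = 24.7/4.0 = 6.175.
Mean = α/β = 25.7/4.0 = 6.425.
Difference = 6.425 − 6.175 = 0.250.
The mean is pulled above the mode by the posterior's right skew.

0.250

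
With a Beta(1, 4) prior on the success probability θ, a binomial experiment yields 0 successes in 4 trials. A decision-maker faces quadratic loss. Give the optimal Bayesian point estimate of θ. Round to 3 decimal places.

0.111

Posterior: Beta(1+0, 4+4) = Beta(1, 8).
Since α = 1 ≤ 1 and β > 1, the Beta density is monotone decreasing on [0,1]; the mode is at 0.
Mean = 1/(1+8) = 0.111.
Quadratic loss ⇒ the optimal estimator is the posterior mean.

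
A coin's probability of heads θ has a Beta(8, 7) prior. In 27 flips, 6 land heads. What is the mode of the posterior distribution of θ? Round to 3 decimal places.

Posterior: Beta(8+6, 7+21) = Beta(14, 28).
Mode = (14−1)/(14+28−2) = 13/40 = 0.325.
Mean = 14/(14+28) = 14/42 = 0.333.
This is the posterior mode — the MAP estimate.

0.325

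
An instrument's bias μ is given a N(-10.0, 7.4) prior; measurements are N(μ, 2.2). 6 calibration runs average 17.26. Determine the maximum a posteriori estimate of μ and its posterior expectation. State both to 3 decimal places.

MAP = 15.973, posterior mean = 15.973

Posterior for μ is Normal. Precision-weighted mean: (1/7.4·-10.0 + 6/2.2·17.26) / (1/7.4 + 6/2.2) = 15.973.
A Normal posterior is symmetric, so mode = mean.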